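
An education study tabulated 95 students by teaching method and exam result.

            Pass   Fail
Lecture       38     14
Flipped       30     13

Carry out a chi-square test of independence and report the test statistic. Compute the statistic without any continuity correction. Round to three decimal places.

Row totals: 52, 43. Column totals: 68, 27. Grand total N = 95.
Expected counts (row total × column total / N):
  Lecture, Pass: 52×68/95 = 37.2211
  Lecture, Fail: 52×27/95 = 14.7789
  Flipped, Pass: 43×68/95 = 30.7789
  Flipped, Fail: 43×27/95 = 12.2211
Contributions (O − E)²/E:
  (38 − 37.2211)²/37.2211 = 0.0163
  (14 − 14.7789)²/14.7789 = 0.0411
  (30 − 30.7789)²/30.7789 = 0.0197
  (13 − 12.2211)²/12.2211 = 0.0496
χ² = 0.0163 + 0.0411 + 0.0197 + 0.0496 = 0.127

0.127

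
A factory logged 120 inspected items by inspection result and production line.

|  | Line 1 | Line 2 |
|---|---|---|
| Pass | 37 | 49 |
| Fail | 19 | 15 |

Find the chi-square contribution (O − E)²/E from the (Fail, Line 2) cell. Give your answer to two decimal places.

0.54

Row total (Fail) = 34; column total (Line 2) = 64; N = 120.
Expected count E = 34 × 64 / 120 = 18.133.
Contribution = (O − E)²/E = (15 − 18.133)² / 18.133 = 0.54.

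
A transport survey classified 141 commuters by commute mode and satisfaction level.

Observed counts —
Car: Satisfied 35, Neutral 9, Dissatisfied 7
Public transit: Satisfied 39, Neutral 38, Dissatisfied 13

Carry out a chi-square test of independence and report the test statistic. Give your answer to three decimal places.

Row totals: 51, 90. Column totals: 74, 47, 20. Grand total N = 141.
Expected counts (row total × column total / N):
  Car, Satisfied: 51×74/141 = 26.7660
  Car, Neutral: 51×47/141 = 17.0000
  Car, Dissatisfied: 51×20/141 = 7.2340
  Public transit, Satisfied: 90×74/141 = 47.2340
  Public transit, Neutral: 90×47/141 = 30.0000
  Public transit, Dissatisfied: 90×20/141 = 12.7660
Contributions (O − E)²/E:
  (35 − 26.7660)²/26.7660 = 2.5330
  (9 − 17.0000)²/17.0000 = 3.7647
  (7 − 7.2340)²/7.2340 = 0.0076
  (39 − 47.2340)²/47.2340 = 1.4354
  (38 − 30.0000)²/30.0000 = 2.1333
  (13 − 12.7660)²/12.7660 = 0.0043
χ² = 2.5330 + 3.7647 + 0.0076 + 1.4354 + 2.1333 + 0.0043 = 9.878

9.878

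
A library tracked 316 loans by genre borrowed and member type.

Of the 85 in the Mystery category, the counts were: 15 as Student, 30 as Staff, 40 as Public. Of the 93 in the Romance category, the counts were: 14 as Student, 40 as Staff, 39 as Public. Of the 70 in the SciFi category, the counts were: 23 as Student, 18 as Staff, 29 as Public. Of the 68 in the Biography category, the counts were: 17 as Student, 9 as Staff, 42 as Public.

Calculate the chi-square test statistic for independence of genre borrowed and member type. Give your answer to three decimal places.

23.416

Row totals: 85, 93, 70, 68. Column totals: 69, 97, 150. Grand total N = 316.
Expected counts (row total × column total / N):
  Mystery, Student: 85×69/316 = 18.5601
  Mystery, Staff: 85×97/316 = 26.0918
  Mystery, Public: 85×150/316 = 40.3481
  Romance, Student: 93×69/316 = 20.3070
  Romance, Staff: 93×97/316 = 28.5475
  Romance, Public: 93×150/316 = 44.1456
  SciFi, Student: 70×69/316 = 15.2848
  SciFi, Staff: 70×97/316 = 21.4873
  SciFi, Public: 70×150/316 = 33.2278
  Biography, Student: 68×69/316 = 14.8481
  Biography, Staff: 68×97/316 = 20.8734
  Biography, Public: 68×150/316 = 32.2785
Contributions (O − E)²/E:
  (15 − 18.5601)²/18.5601 = 0.6829
  (30 − 26.0918)²/26.0918 = 0.5854
  (40 − 40.3481)²/40.3481 = 0.0030
  (14 − 20.3070)²/20.3070 = 1.9588
  (40 − 28.5475)²/28.5475 = 4.5944
  (39 − 44.1456)²/44.1456 = 0.5998
  (23 − 15.2848)²/15.2848 = 3.8943
  (18 − 21.4873)²/21.4873 = 0.5660
  (29 − 33.2278)²/33.2278 = 0.5379
  (17 − 14.8481)²/14.8481 = 0.3119
  (9 − 20.8734)²/20.8734 = 6.7539
  (42 − 32.2785)²/32.2785 = 2.9279
χ² = 0.6829 + 0.5854 + 0.0030 + 1.9588 + 4.5944 + 0.5998 + 3.8943 + 0.5660 + 0.5379 + 0.3119 + 6.7539 + 2.9279 = 23.416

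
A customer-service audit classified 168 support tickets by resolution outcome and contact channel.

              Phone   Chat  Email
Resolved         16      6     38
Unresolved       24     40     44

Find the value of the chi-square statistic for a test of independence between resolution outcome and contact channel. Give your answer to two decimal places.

14.65

Row totals: 60, 108. Column totals: 40, 46, 82. Grand total N = 168.
Expected counts (row total × column total / N):
  Resolved, Phone: 60×40/168 = 14.286
  Resolved, Chat: 60×46/168 = 16.429
  Resolved, Email: 60×82/168 = 29.286
  Unresolved, Phone: 108×40/168 = 25.714
  Unresolved, Chat: 108×46/168 = 29.571
  Unresolved, Email: 108×82/168 = 52.714
Contributions (O − E)²/E:
  (16 − 14.286)²/14.286 = 0.2056
  (6 − 16.429)²/16.429 = 6.6202
  (38 − 29.286)²/29.286 = 2.5928
  (24 − 25.714)²/25.714 = 0.1142
  (40 − 29.571)²/29.571 = 3.6781
  (44 − 52.714)²/52.714 = 1.4405
χ² = 0.2056 + 6.6202 + 2.5928 + 0.1142 + 3.6781 + 1.4405 = 14.65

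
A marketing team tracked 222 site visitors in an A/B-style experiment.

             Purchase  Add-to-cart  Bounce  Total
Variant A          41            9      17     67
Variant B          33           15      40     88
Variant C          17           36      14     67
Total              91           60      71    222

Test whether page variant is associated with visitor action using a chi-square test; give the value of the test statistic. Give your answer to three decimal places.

44.908

Grand total N = 222.
Expected counts (row total × column total / N):
  Variant A, Purchase: 67×91/222 = 27.4640
  Variant A, Add-to-cart: 67×60/222 = 18.1081
  Variant A, Bounce: 67×71/222 = 21.4279
  Variant B, Purchase: 88×91/222 = 36.0721
  Variant B, Add-to-cart: 88×60/222 = 23.7838
  Variant B, Bounce: 88×71/222 = 28.1441
  Variant C, Purchase: 67×91/222 = 27.4640
  Variant C, Add-to-cart: 67×60/222 = 18.1081
  Variant C, Bounce: 67×71/222 = 21.4279
Contributions (O − E)²/E:
  (41 − 27.4640)²/27.4640 = 6.6714
  (9 − 18.1081)²/18.1081 = 4.5812
  (17 − 21.4279)²/21.4279 = 0.9150
  (33 − 36.0721)²/36.0721 = 0.2616
  (15 − 23.7838)²/23.7838 = 3.2440
  (40 − 28.1441)²/28.1441 = 4.9944
  (17 − 27.4640)²/27.4640 = 3.9869
  (36 − 18.1081)²/18.1081 = 17.6783
  (14 − 21.4279)²/21.4279 = 2.5749
χ² = 6.6714 + 4.5812 + 0.9150 + 0.2616 + 3.2440 + 4.9944 + 3.9869 + 17.6783 + 2.5749 = 44.908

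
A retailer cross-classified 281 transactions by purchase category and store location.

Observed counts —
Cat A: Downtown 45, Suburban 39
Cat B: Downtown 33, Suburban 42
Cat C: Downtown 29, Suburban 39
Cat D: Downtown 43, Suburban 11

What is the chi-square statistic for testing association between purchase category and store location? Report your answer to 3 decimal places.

20.752

Row totals: 84, 75, 68, 54. Column totals: 150, 131. Grand total N = 281.
Expected counts (row total × column total / N):
  Cat A, Downtown: 84×150/281 = 44.8399
  Cat A, Suburban: 84×131/281 = 39.1601
  Cat B, Downtown: 75×150/281 = 40.0356
  Cat B, Suburban: 75×131/281 = 34.9644
  Cat C, Downtown: 68×150/281 = 36.2989
  Cat C, Suburban: 68×131/281 = 31.7011
  Cat D, Downtown: 54×150/281 = 28.8256
  Cat D, Suburban: 54×131/281 = 25.1744
Contributions (O − E)²/E:
  (45 − 44.8399)²/44.8399 = 0.0006
  (39 − 39.1601)²/39.1601 = 0.0007
  (33 − 40.0356)²/40.0356 = 1.2364
  (42 − 34.9644)²/34.9644 = 1.4157
  (29 − 36.2989)²/36.2989 = 1.4676
  (39 − 31.7011)²/31.7011 = 1.6805
  (43 − 28.8256)²/28.8256 = 6.9700
  (11 − 25.1744)²/25.1744 = 7.9809
χ² = 0.0006 + 0.0007 + 1.2364 + 1.4157 + 1.4676 + 1.6805 + 6.9700 + 7.9809 = 20.752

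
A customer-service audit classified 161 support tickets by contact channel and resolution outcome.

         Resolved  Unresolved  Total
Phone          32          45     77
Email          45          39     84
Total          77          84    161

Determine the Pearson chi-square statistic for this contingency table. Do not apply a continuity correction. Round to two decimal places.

Grand total N = 161.
Expected counts (row total × column total / N):
  Phone, Resolved: 77×77/161 = 36.826
  Phone, Unresolved: 77×84/161 = 40.174
  Email, Resolved: 84×77/161 = 40.174
  Email, Unresolved: 84×84/161 = 43.826
Contributions (O − E)²/E:
  (32 − 36.826)²/36.826 = 0.6324
  (45 − 40.174)²/40.174 = 0.5797
  (45 − 40.174)²/40.174 = 0.5797
  (39 − 43.826)²/43.826 = 0.5314
χ² = 0.6324 + 0.5797 + 0.5797 + 0.5314 = 2.32

2.32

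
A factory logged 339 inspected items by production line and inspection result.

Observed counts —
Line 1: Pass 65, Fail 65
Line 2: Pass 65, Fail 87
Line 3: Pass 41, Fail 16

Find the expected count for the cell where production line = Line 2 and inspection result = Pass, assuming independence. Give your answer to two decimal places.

Row total (Line 2) = 152; column total (Pass) = 171; grand total N = 339.
Expected count = (row total × column total) / N = 152 × 171 / 339 = 76.67.

76.67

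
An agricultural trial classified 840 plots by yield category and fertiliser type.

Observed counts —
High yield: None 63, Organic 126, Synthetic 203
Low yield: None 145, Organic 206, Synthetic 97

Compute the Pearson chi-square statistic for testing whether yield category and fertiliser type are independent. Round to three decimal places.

Row totals: 392, 448. Column totals: 208, 332, 300. Grand total N = 840.
Expected counts (row total × column total / N):
  High yield, None: 392×208/840 = 97.0667
  High yield, Organic: 392×332/840 = 154.9333
  High yield, Synthetic: 392×300/840 = 140.0000
  Low yield, None: 448×208/840 = 110.9333
  Low yield, Organic: 448×332/840 = 177.0667
  Low yield, Synthetic: 448×300/840 = 160.0000
Contributions (O − E)²/E:
  (63 − 97.0667)²/97.0667 = 11.9561
  (126 − 154.9333)²/154.9333 = 5.4032
  (203 − 140.0000)²/140.0000 = 28.3500
  (145 − 110.9333)²/110.9333 = 10.4616
  (206 − 177.0667)²/177.0667 = 4.7278
  (97 − 160.0000)²/160.0000 = 24.8063
χ² = 11.9561 + 5.4032 + 28.3500 + 10.4616 + 4.7278 + 24.8063 = 85.705

85.705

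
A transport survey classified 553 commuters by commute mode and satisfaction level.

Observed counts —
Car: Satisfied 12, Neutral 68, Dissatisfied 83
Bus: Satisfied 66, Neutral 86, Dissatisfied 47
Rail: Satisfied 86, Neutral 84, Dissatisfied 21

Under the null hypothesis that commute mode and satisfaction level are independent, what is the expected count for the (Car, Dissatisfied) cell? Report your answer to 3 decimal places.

Row total (Car) = 163; column total (Dissatisfied) = 151; grand total N = 553.
Expected count = (row total × column total) / N = 163 × 151 / 553 = 44.508.

44.508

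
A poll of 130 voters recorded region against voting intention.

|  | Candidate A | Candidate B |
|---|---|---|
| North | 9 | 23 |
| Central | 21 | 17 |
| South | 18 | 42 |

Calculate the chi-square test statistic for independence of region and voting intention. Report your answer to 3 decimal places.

7.786

Row totals: 32, 38, 60. Column totals: 48, 82. Grand total N = 130.
Expected counts (row total × column total / N):
  North, Candidate A: 32×48/130 = 11.8154
  North, Candidate B: 32×82/130 = 20.1846
  Central, Candidate A: 38×48/130 = 14.0308
  Central, Candidate B: 38×82/130 = 23.9692
  South, Candidate A: 60×48/130 = 22.1538
  South, Candidate B: 60×82/130 = 37.8462
Contributions (O − E)²/E:
  (9 − 11.8154)²/11.8154 = 0.6709
  (23 − 20.1846)²/20.1846 = 0.3927
  (21 − 14.0308)²/14.0308 = 3.4617
  (17 − 23.9692)²/23.9692 = 2.0263
  (18 − 22.1538)²/22.1538 = 0.7788
  (42 − 37.8462)²/37.8462 = 0.4559
χ² = 0.6709 + 0.3927 + 3.4617 + 2.0263 + 0.7788 + 0.4559 = 7.786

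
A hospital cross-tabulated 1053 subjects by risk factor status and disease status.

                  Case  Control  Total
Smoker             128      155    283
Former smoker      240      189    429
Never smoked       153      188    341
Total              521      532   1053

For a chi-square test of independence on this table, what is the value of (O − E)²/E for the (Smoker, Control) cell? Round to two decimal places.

Row total (Smoker) = 283; column total (Control) = 532; N = 1053.
Expected count E = 283 × 532 / 1053 = 142.978.
Contribution = (O − E)²/E = (155 − 142.978)² / 142.978 = 1.01.

1.01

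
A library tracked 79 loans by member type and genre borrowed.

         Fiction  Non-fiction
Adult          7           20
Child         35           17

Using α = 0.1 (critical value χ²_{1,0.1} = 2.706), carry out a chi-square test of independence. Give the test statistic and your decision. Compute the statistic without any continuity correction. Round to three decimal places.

Row totals: 27, 52. Column totals: 42, 37. Grand total N = 79.
Expected counts (row total × column total / N):
  Adult, Fiction: 27×42/79 = 14.35443
  Adult, Non-fiction: 27×37/79 = 12.64557
  Child, Fiction: 52×42/79 = 27.64557
  Child, Non-fiction: 52×37/79 = 24.35443
Contributions (O − E)²/E:
  (7 − 14.35443)²/14.35443 = 3.7680
  (20 − 12.64557)²/12.64557 = 4.2772
  (35 − 27.64557)²/27.64557 = 1.9565
  (17 − 24.35443)²/24.35443 = 2.2209
χ² = 3.7680 + 4.2772 + 1.9565 + 2.2209 = 12.223
df = (2−1)(2−1) = 1. Since 12.223 > 2.706, reject the null hypothesis of independence at α = 0.1.

12.223; reject H₀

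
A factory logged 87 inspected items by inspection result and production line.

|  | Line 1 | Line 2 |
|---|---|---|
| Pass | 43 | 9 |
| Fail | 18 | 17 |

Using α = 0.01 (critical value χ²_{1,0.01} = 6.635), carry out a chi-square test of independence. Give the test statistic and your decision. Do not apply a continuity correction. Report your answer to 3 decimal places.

Row totals: 52, 35. Column totals: 61, 26. Grand total N = 87.
Expected counts (row total × column total / N):
  Pass, Line 1: 52×61/87 = 36.45977
  Pass, Line 2: 52×26/87 = 15.54023
  Fail, Line 1: 35×61/87 = 24.54023
  Fail, Line 2: 35×26/87 = 10.45977
Contributions (O − E)²/E:
  (43 − 36.45977)²/36.45977 = 1.1732
  (9 − 15.54023)²/15.54023 = 2.7525
  (18 − 24.54023)²/24.54023 = 1.7430
  (17 − 10.45977)²/10.45977 = 4.0894
χ² = 1.1732 + 2.7525 + 1.7430 + 4.0894 = 9.758
df = (2−1)(2−1) = 1. Since 9.758 > 6.635, reject the null hypothesis of independence at α = 0.01.

9.758; reject H₀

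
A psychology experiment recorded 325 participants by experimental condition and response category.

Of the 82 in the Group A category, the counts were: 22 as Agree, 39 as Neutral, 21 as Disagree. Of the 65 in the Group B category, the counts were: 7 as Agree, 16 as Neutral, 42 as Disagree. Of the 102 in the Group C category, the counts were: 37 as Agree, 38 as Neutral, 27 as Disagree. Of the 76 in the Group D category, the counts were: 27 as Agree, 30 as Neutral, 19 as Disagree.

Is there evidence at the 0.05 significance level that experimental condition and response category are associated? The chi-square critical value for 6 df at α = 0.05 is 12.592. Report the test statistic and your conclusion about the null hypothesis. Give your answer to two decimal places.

Row totals: 82, 65, 102, 76. Column totals: 93, 123, 109. Grand total N = 325.
Expected counts (row total × column total / N):
  Group A, Agree: 82×93/325 = 23.4646
  Group A, Neutral: 82×123/325 = 31.0338
  Group A, Disagree: 82×109/325 = 27.5015
  Group B, Agree: 65×93/325 = 18.6000
  Group B, Neutral: 65×123/325 = 24.6000
  Group B, Disagree: 65×109/325 = 21.8000
  Group C, Agree: 102×93/325 = 29.1877
  Group C, Neutral: 102×123/325 = 38.6031
  Group C, Disagree: 102×109/325 = 34.2092
  Group D, Agree: 76×93/325 = 21.7477
  Group D, Neutral: 76×123/325 = 28.7631
  Group D, Disagree: 76×109/325 = 25.4892
Contributions (O − E)²/E:
  (22 − 23.4646)²/23.4646 = 0.0914
  (39 − 31.0338)²/31.0338 = 2.0449
  (21 − 27.5015)²/27.5015 = 1.5370
  (7 − 18.6000)²/18.6000 = 7.2344
  (16 − 24.6000)²/24.6000 = 3.0065
  (42 − 21.8000)²/21.8000 = 18.7174
  (37 − 29.1877)²/29.1877 = 2.0910
  (38 − 38.6031)²/38.6031 = 0.0094
  (27 − 34.2092)²/34.2092 = 1.5193
  (27 − 21.7477)²/21.7477 = 1.2685
  (30 − 28.7631)²/28.7631 = 0.0532
  (19 − 25.4892)²/25.4892 = 1.6521
χ² = 0.0914 + 2.0449 + 1.5370 + 7.2344 + 3.0065 + 18.7174 + 2.0910 + 0.0094 + 1.5193 + 1.2685 + 0.0532 + 1.6521 = 39.23
df = (4−1)(3−1) = 6. Since 39.23 > 12.592, reject the null hypothesis of independence at α = 0.05.

39.23; reject H₀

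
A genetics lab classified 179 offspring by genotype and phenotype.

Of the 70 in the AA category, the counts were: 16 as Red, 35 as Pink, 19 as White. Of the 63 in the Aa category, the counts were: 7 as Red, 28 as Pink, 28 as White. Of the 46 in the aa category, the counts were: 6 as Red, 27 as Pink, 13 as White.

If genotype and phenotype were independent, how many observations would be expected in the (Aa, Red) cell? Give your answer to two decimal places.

Row total (Aa) = 63; column total (Red) = 29; grand total N = 179.
Expected count = (row total × column total) / N = 63 × 29 / 179 = 10.21.

10.21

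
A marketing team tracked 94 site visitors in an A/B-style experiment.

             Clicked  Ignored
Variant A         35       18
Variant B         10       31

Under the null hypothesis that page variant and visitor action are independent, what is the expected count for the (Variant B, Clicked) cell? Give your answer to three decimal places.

Row total (Variant B) = 41; column total (Clicked) = 45; grand total N = 94.
Expected count = (row total × column total) / N = 41 × 45 / 94 = 19.628.

19.628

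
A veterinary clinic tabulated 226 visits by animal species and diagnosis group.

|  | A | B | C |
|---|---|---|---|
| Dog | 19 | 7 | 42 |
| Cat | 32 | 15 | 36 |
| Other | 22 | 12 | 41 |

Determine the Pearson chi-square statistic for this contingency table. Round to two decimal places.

5.67

Row totals: 68, 83, 75. Column totals: 73, 34, 119. Grand total N = 226.
Expected counts (row total × column total / N):
  Dog, A: 68×73/226 = 21.965
  Dog, B: 68×34/226 = 10.230
  Dog, C: 68×119/226 = 35.805
  Cat, A: 83×73/226 = 26.810
  Cat, B: 83×34/226 = 12.487
  Cat, C: 83×119/226 = 43.704
  Other, A: 75×73/226 = 24.226
  Other, B: 75×34/226 = 11.283
  Other, C: 75×119/226 = 39.491
Contributions (O − E)²/E:
  (19 − 21.965)²/21.965 = 0.4002
  (7 − 10.230)²/10.230 = 1.0198
  (42 − 35.805)²/35.805 = 1.0719
  (32 − 26.810)²/26.810 = 1.0047
  (15 − 12.487)²/12.487 = 0.5057
  (36 − 43.704)²/43.704 = 1.3580
  (22 − 24.226)²/24.226 = 0.2045
  (12 − 11.283)²/11.283 = 0.0456
  (41 − 39.491)²/39.491 = 0.0577
χ² = 0.4002 + 1.0198 + 1.0719 + 1.0047 + 0.5057 + 1.3580 + 0.2045 + 0.0456 + 0.0577 = 5.67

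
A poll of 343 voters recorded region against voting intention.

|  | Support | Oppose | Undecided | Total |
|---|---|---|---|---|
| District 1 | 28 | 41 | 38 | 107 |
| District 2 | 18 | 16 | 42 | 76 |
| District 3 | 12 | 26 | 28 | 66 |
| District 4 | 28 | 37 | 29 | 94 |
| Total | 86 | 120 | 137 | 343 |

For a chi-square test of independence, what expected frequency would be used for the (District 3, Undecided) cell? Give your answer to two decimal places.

Row total (District 3) = 66; column total (Undecided) = 137; grand total N = 343.
Expected count = (row total × column total) / N = 66 × 137 / 343 = 26.36.

26.36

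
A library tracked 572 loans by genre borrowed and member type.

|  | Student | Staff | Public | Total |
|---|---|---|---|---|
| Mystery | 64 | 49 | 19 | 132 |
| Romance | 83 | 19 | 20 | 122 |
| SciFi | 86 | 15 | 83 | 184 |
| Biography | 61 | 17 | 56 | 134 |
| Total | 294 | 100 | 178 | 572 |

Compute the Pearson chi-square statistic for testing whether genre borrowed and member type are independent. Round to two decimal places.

Grand total N = 572.
Expected counts (row total × column total / N):
  Mystery, Student: 132×294/572 = 67.846
  Mystery, Staff: 132×100/572 = 23.077
  Mystery, Public: 132×178/572 = 41.077
  Romance, Student: 122×294/572 = 62.706
  Romance, Staff: 122×100/572 = 21.329
  Romance, Public: 122×178/572 = 37.965
  SciFi, Student: 184×294/572 = 94.573
  SciFi, Staff: 184×100/572 = 32.168
  SciFi, Public: 184×178/572 = 57.259
  Biography, Student: 134×294/572 = 68.874
  Biography, Staff: 134×100/572 = 23.427
  Biography, Public: 134×178/572 = 41.699
Contributions (O − E)²/E:
  (64 − 67.846)²/67.846 = 0.2180
  (49 − 23.077)²/23.077 = 29.1200
  (19 − 41.077)²/41.077 = 11.8654
  (83 − 62.706)²/62.706 = 6.5679
  (19 − 21.329)²/21.329 = 0.2543
  (20 − 37.965)²/37.965 = 8.5010
  (86 − 94.573)²/94.573 = 0.7771
  (15 − 32.168)²/32.168 = 9.1625
  (83 − 57.259)²/57.259 = 11.5720
  (61 − 68.874)²/68.874 = 0.9002
  (17 − 23.427)²/23.427 = 1.7632
  (56 − 41.699)²/41.699 = 4.9046
χ² = 0.2180 + 29.1200 + 11.8654 + 6.5679 + 0.2543 + 8.5010 + 0.7771 + 9.1625 + 11.5720 + 0.9002 + 1.7632 + 4.9046 = 85.61

85.61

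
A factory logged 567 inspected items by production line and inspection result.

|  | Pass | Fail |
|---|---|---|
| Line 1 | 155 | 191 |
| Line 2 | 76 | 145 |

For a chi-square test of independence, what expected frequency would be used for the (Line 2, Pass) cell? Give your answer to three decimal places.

90.037

Row total (Line 2) = 221; column total (Pass) = 231; grand total N = 567.
Expected count = (row total × column total) / N = 221 × 231 / 567 = 90.037.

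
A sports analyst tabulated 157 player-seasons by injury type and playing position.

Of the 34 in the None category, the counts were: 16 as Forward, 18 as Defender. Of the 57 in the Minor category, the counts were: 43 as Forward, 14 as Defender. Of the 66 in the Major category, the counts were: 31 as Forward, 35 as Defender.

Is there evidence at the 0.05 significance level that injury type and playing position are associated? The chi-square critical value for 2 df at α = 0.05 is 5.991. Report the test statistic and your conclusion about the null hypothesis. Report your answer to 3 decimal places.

12.003; reject H₀

Row totals: 34, 57, 66. Column totals: 90, 67. Grand total N = 157.
Expected counts (row total × column total / N):
  None, Forward: 34×90/157 = 19.4904
  None, Defender: 34×67/157 = 14.5096
  Minor, Forward: 57×90/157 = 32.6752
  Minor, Defender: 57×67/157 = 24.3248
  Major, Forward: 66×90/157 = 37.8344
  Major, Defender: 66×67/157 = 28.1656
Contributions (O − E)²/E:
  (16 − 19.4904)²/19.4904 = 0.6251
  (18 − 14.5096)²/14.5096 = 0.8396
  (43 − 32.6752)²/32.6752 = 3.2625
  (14 − 24.3248)²/24.3248 = 4.3824
  (31 − 37.8344)²/37.8344 = 1.2346
  (35 − 28.1656)²/28.1656 = 1.6584
χ² = 0.6251 + 0.8396 + 3.2625 + 4.3824 + 1.2346 + 1.6584 = 12.003
df = (3−1)(2−1) = 2. Since 12.003 > 5.991, reject the null hypothesis of independence at α = 0.05.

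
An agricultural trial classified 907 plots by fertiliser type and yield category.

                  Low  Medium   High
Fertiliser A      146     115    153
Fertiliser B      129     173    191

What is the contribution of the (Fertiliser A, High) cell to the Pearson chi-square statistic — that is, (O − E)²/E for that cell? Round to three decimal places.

0.103

Row total (Fertiliser A) = 414; column total (High) = 344; N = 907.
Expected count E = 414 × 344 / 907 = 157.0187.
Contribution = (O − E)²/E = (153 − 157.0187)² / 157.0187 = 0.103.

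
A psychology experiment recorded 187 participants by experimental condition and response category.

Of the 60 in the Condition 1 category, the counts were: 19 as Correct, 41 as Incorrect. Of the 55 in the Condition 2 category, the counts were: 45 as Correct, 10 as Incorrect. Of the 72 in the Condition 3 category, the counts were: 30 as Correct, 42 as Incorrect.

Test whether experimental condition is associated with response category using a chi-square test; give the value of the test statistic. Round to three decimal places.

32.335

Row totals: 60, 55, 72. Column totals: 94, 93. Grand total N = 187.
Expected counts (row total × column total / N):
  Condition 1, Correct: 60×94/187 = 30.1604
  Condition 1, Incorrect: 60×93/187 = 29.8396
  Condition 2, Correct: 55×94/187 = 27.6471
  Condition 2, Incorrect: 55×93/187 = 27.3529
  Condition 3, Correct: 72×94/187 = 36.1925
  Condition 3, Incorrect: 72×93/187 = 35.8075
Contributions (O − E)²/E:
  (19 − 30.1604)²/30.1604 = 4.1297
  (41 − 29.8396)²/29.8396 = 4.1741
  (45 − 27.6471)²/27.6471 = 10.8917
  (10 − 27.3529)²/27.3529 = 11.0088
  (30 − 36.1925)²/36.1925 = 1.0595
  (42 − 35.8075)²/35.8075 = 1.0709
χ² = 4.1297 + 4.1741 + 10.8917 + 11.0088 + 1.0595 + 1.0709 = 32.335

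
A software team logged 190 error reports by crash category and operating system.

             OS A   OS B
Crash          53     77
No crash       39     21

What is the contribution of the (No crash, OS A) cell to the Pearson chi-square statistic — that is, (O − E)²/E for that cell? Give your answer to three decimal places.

3.406

Row total (No crash) = 60; column total (OS A) = 92; N = 190.
Expected count E = 60 × 92 / 190 = 29.0526.
Contribution = (O − E)²/E = (39 − 29.0526)² / 29.0526 = 3.406.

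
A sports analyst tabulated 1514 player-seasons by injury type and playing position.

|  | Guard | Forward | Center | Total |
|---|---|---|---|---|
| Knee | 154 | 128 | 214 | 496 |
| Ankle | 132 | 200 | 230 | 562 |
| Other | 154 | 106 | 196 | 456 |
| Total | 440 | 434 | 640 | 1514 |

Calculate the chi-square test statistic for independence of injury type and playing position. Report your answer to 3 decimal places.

26.028

Grand total N = 1514.
Expected counts (row total × column total / N):
  Knee, Guard: 496×440/1514 = 144.1480
  Knee, Forward: 496×434/1514 = 142.1823
  Knee, Center: 496×640/1514 = 209.6697
  Ankle, Guard: 562×440/1514 = 163.3289
  Ankle, Forward: 562×434/1514 = 161.1017
  Ankle, Center: 562×640/1514 = 237.5694
  Other, Guard: 456×440/1514 = 132.5231
  Other, Forward: 456×434/1514 = 130.7160
  Other, Center: 456×640/1514 = 192.7609
Contributions (O − E)²/E:
  (154 − 144.1480)²/144.1480 = 0.6733
  (128 − 142.1823)²/142.1823 = 1.4146
  (214 − 209.6697)²/209.6697 = 0.0894
  (132 − 163.3289)²/163.3289 = 6.0093
  (200 − 161.1017)²/161.1017 = 9.3921
  (230 − 237.5694)²/237.5694 = 0.2412
  (154 − 132.5231)²/132.5231 = 3.4806
  (106 − 130.7160)²/130.7160 = 4.6733
  (196 − 192.7609)²/192.7609 = 0.0544
χ² = 0.6733 + 1.4146 + 0.0894 + 6.0093 + 9.3921 + 0.2412 + 3.4806 + 4.6733 + 0.0544 = 26.028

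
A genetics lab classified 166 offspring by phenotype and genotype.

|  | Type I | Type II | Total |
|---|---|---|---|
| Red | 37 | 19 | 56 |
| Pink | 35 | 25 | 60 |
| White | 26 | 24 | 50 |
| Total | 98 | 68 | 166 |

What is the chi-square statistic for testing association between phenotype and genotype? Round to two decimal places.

Grand total N = 166.
Expected counts (row total × column total / N):
  Red, Type I: 56×98/166 = 33.060
  Red, Type II: 56×68/166 = 22.940
  Pink, Type I: 60×98/166 = 35.422
  Pink, Type II: 60×68/166 = 24.578
  White, Type I: 50×98/166 = 29.518
  White, Type II: 50×68/166 = 20.482
Contributions (O − E)²/E:
  (37 − 33.060)²/33.060 = 0.4696
  (19 − 22.940)²/22.940 = 0.6767
  (35 − 35.422)²/35.422 = 0.0050
  (25 − 24.578)²/24.578 = 0.0072
  (26 − 29.518)²/29.518 = 0.4193
  (24 − 20.482)²/20.482 = 0.6043
χ² = 0.4696 + 0.6767 + 0.0050 + 0.0072 + 0.4193 + 0.6043 = 2.18

2.18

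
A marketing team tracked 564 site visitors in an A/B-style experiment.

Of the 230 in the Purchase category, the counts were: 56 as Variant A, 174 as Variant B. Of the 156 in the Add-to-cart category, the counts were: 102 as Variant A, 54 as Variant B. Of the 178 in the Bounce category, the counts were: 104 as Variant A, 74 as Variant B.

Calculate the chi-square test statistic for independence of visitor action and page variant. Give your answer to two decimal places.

Row totals: 230, 156, 178. Column totals: 262, 302. Grand total N = 564.
Expected counts (row total × column total / N):
  Purchase, Variant A: 230×262/564 = 106.844
  Purchase, Variant B: 230×302/564 = 123.156
  Add-to-cart, Variant A: 156×262/564 = 72.468
  Add-to-cart, Variant B: 156×302/564 = 83.532
  Bounce, Variant A: 178×262/564 = 82.688
  Bounce, Variant B: 178×302/564 = 95.312
Contributions (O − E)²/E:
  (56 − 106.844)²/106.844 = 24.1952
  (174 − 123.156)²/123.156 = 20.9906
  (102 − 72.468)²/72.468 = 12.0348
  (54 − 83.532)²/83.532 = 10.4408
  (104 − 82.688)²/82.688 = 5.4930
  (74 − 95.312)²/95.312 = 4.7654
χ² = 24.1952 + 20.9906 + 12.0348 + 10.4408 + 5.4930 + 4.7654 = 77.92

77.92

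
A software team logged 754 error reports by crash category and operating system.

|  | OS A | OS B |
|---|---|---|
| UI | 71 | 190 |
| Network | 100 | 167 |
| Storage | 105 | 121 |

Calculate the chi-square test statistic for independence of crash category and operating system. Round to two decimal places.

Row totals: 261, 267, 226. Column totals: 276, 478. Grand total N = 754.
Expected counts (row total × column total / N):
  UI, OS A: 261×276/754 = 95.538
  UI, OS B: 261×478/754 = 165.462
  Network, OS A: 267×276/754 = 97.735
  Network, OS B: 267×478/754 = 169.265
  Storage, OS A: 226×276/754 = 82.727
  Storage, OS B: 226×478/754 = 143.273
Contributions (O − E)²/E:
  (71 − 95.538)²/95.538 = 6.3023
  (190 − 165.462)²/165.462 = 3.6390
  (100 − 97.735)²/97.735 = 0.0525
  (167 − 169.265)²/169.265 = 0.0303
  (105 − 82.727)²/82.727 = 5.9967
  (121 − 143.273)²/143.273 = 3.4625
χ² = 6.3023 + 3.6390 + 0.0525 + 0.0303 + 5.9967 + 3.4625 = 19.48

19.48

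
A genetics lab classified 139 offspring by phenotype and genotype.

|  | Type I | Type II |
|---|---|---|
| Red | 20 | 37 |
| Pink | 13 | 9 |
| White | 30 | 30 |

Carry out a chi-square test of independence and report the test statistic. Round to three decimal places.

Row totals: 57, 22, 60. Column totals: 63, 76. Grand total N = 139.
Expected counts (row total × column total / N):
  Red, Type I: 57×63/139 = 25.8345
  Red, Type II: 57×76/139 = 31.1655
  Pink, Type I: 22×63/139 = 9.9712
  Pink, Type II: 22×76/139 = 12.0288
  White, Type I: 60×63/139 = 27.1942
  White, Type II: 60×76/139 = 32.8058
Contributions (O − E)²/E:
  (20 − 25.8345)²/25.8345 = 1.3177
  (37 − 31.1655)²/31.1655 = 1.0923
  (13 − 9.9712)²/9.9712 = 0.9200
  (9 − 12.0288)²/12.0288 = 0.7626
  (30 − 27.1942)²/27.1942 = 0.2895
  (30 − 32.8058)²/32.8058 = 0.2400
χ² = 1.3177 + 1.0923 + 0.9200 + 0.7626 + 0.2895 + 0.2400 = 4.622

4.622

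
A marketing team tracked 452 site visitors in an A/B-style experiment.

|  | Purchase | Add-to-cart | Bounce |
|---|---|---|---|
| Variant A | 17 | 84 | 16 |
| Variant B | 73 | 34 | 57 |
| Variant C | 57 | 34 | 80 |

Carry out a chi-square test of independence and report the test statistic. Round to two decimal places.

109.89

Row totals: 117, 164, 171. Column totals: 147, 152, 153. Grand total N = 452.
Expected counts (row total × column total / N):
  Variant A, Purchase: 117×147/452 = 38.051
  Variant A, Add-to-cart: 117×152/452 = 39.345
  Variant A, Bounce: 117×153/452 = 39.604
  Variant B, Purchase: 164×147/452 = 53.336
  Variant B, Add-to-cart: 164×152/452 = 55.150
  Variant B, Bounce: 164×153/452 = 55.513
  Variant C, Purchase: 171×147/452 = 55.613
  Variant C, Add-to-cart: 171×152/452 = 57.504
  Variant C, Bounce: 171×153/452 = 57.883
Contributions (O − E)²/E:
  (17 − 38.051)²/38.051 = 11.6461
  (84 − 39.345)²/39.345 = 50.6816
  (16 − 39.604)²/39.604 = 14.0680
  (73 − 53.336)²/53.336 = 7.2498
  (34 − 55.150)²/55.150 = 8.1110
  (57 − 55.513)²/55.513 = 0.0398
  (57 − 55.613)²/55.613 = 0.0346
  (34 − 57.504)²/57.504 = 9.6069
  (80 − 57.883)²/57.883 = 8.4509
χ² = 11.6461 + 50.6816 + 14.0680 + 7.2498 + 8.1110 + 0.0398 + 0.0346 + 9.6069 + 8.4509 = 109.89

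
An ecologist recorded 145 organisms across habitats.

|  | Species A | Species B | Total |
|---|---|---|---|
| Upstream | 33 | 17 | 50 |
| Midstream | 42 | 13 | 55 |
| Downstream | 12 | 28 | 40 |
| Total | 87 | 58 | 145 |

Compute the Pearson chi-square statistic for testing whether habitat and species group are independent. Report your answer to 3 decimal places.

21.886

Grand total N = 145.
Expected counts (row total × column total / N):
  Upstream, Species A: 50×87/145 = 30.0000
  Upstream, Species B: 50×58/145 = 20.0000
  Midstream, Species A: 55×87/145 = 33.0000
  Midstream, Species B: 55×58/145 = 22.0000
  Downstream, Species A: 40×87/145 = 24.0000
  Downstream, Species B: 40×58/145 = 16.0000
Contributions (O − E)²/E:
  (33 − 30.0000)²/30.0000 = 0.3000
  (17 − 20.0000)²/20.0000 = 0.4500
  (42 − 33.0000)²/33.0000 = 2.4545
  (13 − 22.0000)²/22.0000 = 3.6818
  (12 − 24.0000)²/24.0000 = 6.0000
  (28 − 16.0000)²/16.0000 = 9.0000
χ² = 0.3000 + 0.4500 + 2.4545 + 3.6818 + 6.0000 + 9.0000 = 21.886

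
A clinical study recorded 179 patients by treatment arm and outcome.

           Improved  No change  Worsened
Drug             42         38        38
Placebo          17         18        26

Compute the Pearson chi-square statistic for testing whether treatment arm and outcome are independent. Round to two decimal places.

Row totals: 118, 61. Column totals: 59, 56, 64. Grand total N = 179.
Expected counts (row total × column total / N):
  Drug, Improved: 118×59/179 = 38.894
  Drug, No change: 118×56/179 = 36.916
  Drug, Worsened: 118×64/179 = 42.190
  Placebo, Improved: 61×59/179 = 20.106
  Placebo, No change: 61×56/179 = 19.084
  Placebo, Worsened: 61×64/179 = 21.810
Contributions (O − E)²/E:
  (42 − 38.894)²/38.894 = 0.2480
  (38 − 36.916)²/36.916 = 0.0318
  (38 − 42.190)²/42.190 = 0.4161
  (17 − 20.106)²/20.106 = 0.4798
  (18 − 19.084)²/19.084 = 0.0616
  (26 − 21.810)²/21.810 = 0.8050
χ² = 0.2480 + 0.0318 + 0.4161 + 0.4798 + 0.0616 + 0.8050 = 2.04

2.04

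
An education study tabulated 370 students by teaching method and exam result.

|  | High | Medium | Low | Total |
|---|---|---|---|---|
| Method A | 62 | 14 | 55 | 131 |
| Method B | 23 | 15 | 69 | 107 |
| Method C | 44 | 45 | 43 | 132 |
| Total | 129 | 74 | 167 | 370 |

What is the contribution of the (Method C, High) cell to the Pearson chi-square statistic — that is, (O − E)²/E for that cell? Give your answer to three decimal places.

Row total (Method C) = 132; column total (High) = 129; N = 370.
Expected count E = 132 × 129 / 370 = 46.0216.
Contribution = (O − E)²/E = (44 − 46.0216)² / 46.0216 = 0.089.

0.089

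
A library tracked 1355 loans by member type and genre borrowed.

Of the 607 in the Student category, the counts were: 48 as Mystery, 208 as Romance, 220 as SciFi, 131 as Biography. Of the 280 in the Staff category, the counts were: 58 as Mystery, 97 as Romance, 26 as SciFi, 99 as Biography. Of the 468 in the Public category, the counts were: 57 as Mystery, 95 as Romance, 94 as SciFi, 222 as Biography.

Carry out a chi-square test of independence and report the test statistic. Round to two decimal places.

162.75

Row totals: 607, 280, 468. Column totals: 163, 400, 340, 452. Grand total N = 1355.
Expected counts (row total × column total / N):
  Student, Mystery: 607×163/1355 = 73.019
  Student, Romance: 607×400/1355 = 179.188
  Student, SciFi: 607×340/1355 = 152.310
  Student, Biography: 607×452/1355 = 202.483
  Staff, Mystery: 280×163/1355 = 33.683
  Staff, Romance: 280×400/1355 = 82.657
  Staff, SciFi: 280×340/1355 = 70.258
  Staff, Biography: 280×452/1355 = 93.402
  Public, Mystery: 468×163/1355 = 56.298
  Public, Romance: 468×400/1355 = 138.155
  Public, SciFi: 468×340/1355 = 117.432
  Public, Biography: 468×452/1355 = 156.115
Contributions (O − E)²/E:
  (48 − 73.019)²/73.019 = 8.5724
  (208 − 179.188)²/179.188 = 4.6327
  (220 − 152.310)²/152.310 = 30.0830
  (131 − 202.483)²/202.483 = 25.2358
  (58 − 33.683)²/33.683 = 17.5553
  (97 − 82.657)²/82.657 = 2.4889
  (26 − 70.258)²/70.258 = 27.8797
  (99 − 93.402)²/93.402 = 0.3355
  (57 − 56.298)²/56.298 = 0.0088
  (95 − 138.155)²/138.155 = 13.4802
  (94 − 117.432)²/117.432 = 4.6755
  (222 − 156.115)²/156.115 = 27.8054
χ² = 8.5724 + 4.6327 + 30.0830 + 25.2358 + 17.5553 + 2.4889 + 27.8797 + 0.3355 + 0.0088 + 13.4802 + 4.6755 + 27.8054 = 162.75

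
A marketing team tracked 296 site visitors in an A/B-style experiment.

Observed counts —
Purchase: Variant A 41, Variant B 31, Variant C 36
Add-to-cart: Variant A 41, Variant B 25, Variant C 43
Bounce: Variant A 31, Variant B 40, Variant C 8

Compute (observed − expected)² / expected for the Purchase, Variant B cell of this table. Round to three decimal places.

0.463

Row total (Purchase) = 108; column total (Variant B) = 96; N = 296.
Expected count E = 108 × 96 / 296 = 35.0270.
Contribution = (O − E)²/E = (31 − 35.0270)² / 35.0270 = 0.463.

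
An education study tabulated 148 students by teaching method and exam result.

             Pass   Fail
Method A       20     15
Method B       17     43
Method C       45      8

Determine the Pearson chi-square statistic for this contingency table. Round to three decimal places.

Row totals: 35, 60, 53. Column totals: 82, 66. Grand total N = 148.
Expected counts (row total × column total / N):
  Method A, Pass: 35×82/148 = 19.3919
  Method A, Fail: 35×66/148 = 15.6081
  Method B, Pass: 60×82/148 = 33.2432
  Method B, Fail: 60×66/148 = 26.7568
  Method C, Pass: 53×82/148 = 29.3649
  Method C, Fail: 53×66/148 = 23.6351
Contributions (O − E)²/E:
  (20 − 19.3919)²/19.3919 = 0.0191
  (15 − 15.6081)²/15.6081 = 0.0237
  (17 − 33.2432)²/33.2432 = 7.9367
  (43 − 26.7568)²/26.7568 = 9.8607
  (45 − 29.3649)²/29.3649 = 8.3248
  (8 − 23.6351)²/23.6351 = 10.3429
χ² = 0.0191 + 0.0237 + 7.9367 + 9.8607 + 8.3248 + 10.3429 = 36.508

36.508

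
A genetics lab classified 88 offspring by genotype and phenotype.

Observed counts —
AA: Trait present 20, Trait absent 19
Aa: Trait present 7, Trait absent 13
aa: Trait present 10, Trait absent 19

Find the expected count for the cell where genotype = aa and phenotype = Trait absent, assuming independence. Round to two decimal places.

Row total (aa) = 29; column total (Trait absent) = 51; grand total N = 88.
Expected count = (row total × column total) / N = 29 × 51 / 88 = 16.81.

16.81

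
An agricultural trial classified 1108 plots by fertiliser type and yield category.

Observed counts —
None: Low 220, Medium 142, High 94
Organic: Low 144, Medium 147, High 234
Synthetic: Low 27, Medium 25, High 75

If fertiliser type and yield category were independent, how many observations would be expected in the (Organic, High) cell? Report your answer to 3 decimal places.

190.952

Row total (Organic) = 525; column total (High) = 403; grand total N = 1108.
Expected count = (row total × column total) / N = 525 × 403 / 1108 = 190.952.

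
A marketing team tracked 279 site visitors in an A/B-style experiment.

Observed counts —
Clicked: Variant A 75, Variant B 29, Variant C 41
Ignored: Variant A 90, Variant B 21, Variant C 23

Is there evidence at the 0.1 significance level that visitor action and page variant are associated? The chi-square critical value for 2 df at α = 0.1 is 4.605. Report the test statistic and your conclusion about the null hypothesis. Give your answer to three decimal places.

7.284; reject H₀

Row totals: 145, 134. Column totals: 165, 50, 64. Grand total N = 279.
Expected counts (row total × column total / N):
  Clicked, Variant A: 145×165/279 = 85.7527
  Clicked, Variant B: 145×50/279 = 25.9857
  Clicked, Variant C: 145×64/279 = 33.2616
  Ignored, Variant A: 134×165/279 = 79.2473
  Ignored, Variant B: 134×50/279 = 24.0143
  Ignored, Variant C: 134×64/279 = 30.7384
Contributions (O − E)²/E:
  (75 − 85.7527)²/85.7527 = 1.3483
  (29 − 25.9857)²/25.9857 = 0.3497
  (41 − 33.2616)²/33.2616 = 1.8004
  (90 − 79.2473)²/79.2473 = 1.4590
  (21 − 24.0143)²/24.0143 = 0.3784
  (23 − 30.7384)²/30.7384 = 1.9481
χ² = 1.3483 + 0.3497 + 1.8004 + 1.4590 + 0.3784 + 1.9481 = 7.284
df = (2−1)(3−1) = 2. Since 7.284 > 4.605, reject the null hypothesis of independence at α = 0.1.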